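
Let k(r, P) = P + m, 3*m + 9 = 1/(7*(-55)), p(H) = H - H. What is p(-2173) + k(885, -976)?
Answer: -1130746/1155 ≈ -979.00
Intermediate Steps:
p(H) = 0
m = -3466/1155 (m = -3 + 1/(3*((7*(-55)))) = -3 + (⅓)/(-385) = -3 + (⅓)*(-1/385) = -3 - 1/1155 = -3466/1155 ≈ -3.0009)
k(r, P) = -3466/1155 + P (k(r, P) = P - 3466/1155 = -3466/1155 + P)
p(-2173) + k(885, -976) = 0 + (-3466/1155 - 976) = 0 - 1130746/1155 = -1130746/1155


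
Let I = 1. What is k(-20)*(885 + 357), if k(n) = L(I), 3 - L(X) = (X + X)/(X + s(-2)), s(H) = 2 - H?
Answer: 16146/5 ≈ 3229.2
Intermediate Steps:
L(X) = 3 - 2*X/(4 + X) (L(X) = 3 - (X + X)/(X + (2 - 1*(-2))) = 3 - 2*X/(X + (2 + 2)) = 3 - 2*X/(X + 4) = 3 - 2*X/(4 + X))
k(n) = 13/5 (k(n) = (12 + 1)/(4 + 1) = 13/5)
k(-20)*(885 + 357) = 13*(885 + 357)/5 = (13/5)*1242 = 16146/5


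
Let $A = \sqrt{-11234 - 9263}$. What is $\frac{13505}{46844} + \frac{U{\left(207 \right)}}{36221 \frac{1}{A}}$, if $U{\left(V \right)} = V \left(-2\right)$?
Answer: $\frac{13505}{46844} - \frac{414 i \sqrt{20497}}{36221} \approx 0.2883 - 1.6364 i$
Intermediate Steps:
$A = i \sqrt{20497}$ ($A = \sqrt{-20497} = i \sqrt{20497} \approx 143.17 i$)
$U{\left(V \right)} = - 2 V$
$\frac{13505}{46844} + \frac{U{\left(207 \right)}}{36221 \frac{1}{A}} = \frac{13505}{46844} + \frac{\left(-2\right) 207}{36221 \frac{1}{i \sqrt{20497}}} = 13505 \cdot \frac{1}{46844} - \frac{414}{36221 \left(- \frac{i \sqrt{20497}}{20497}\right)} = \frac{13505}{46844} - \frac{414}{\left(- \frac{36221}{20497}\right) i \sqrt{20497}} = \frac{13505}{46844} - 414 \frac{i \sqrt{20497}}{36221} = \frac{13505}{46844} - \frac{414 i \sqrt{20497}}{36221}$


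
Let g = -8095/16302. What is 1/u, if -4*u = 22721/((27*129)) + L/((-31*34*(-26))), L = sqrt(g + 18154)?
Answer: -1291779711377913783168/2106697541611128268585 + 443261125008*sqrt(4824388008726)/2106697541611128268585 ≈ -0.61272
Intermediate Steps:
g = -8095/16302 (g = -8095*1/16302 = -8095/16302 ≈ -0.49656)
L = sqrt(4824388008726)/16302 (L = sqrt(-8095/16302 + 18154) = sqrt(295938413/16302) = sqrt(4824388008726)/16302 ≈ 134.73)
u = -22721/13932 - sqrt(4824388008726)/1786960032 (u = -(22721/((27*129)) + (sqrt(4824388008726)/16302)/((-31*34*(-26))))/4 = -(22721/3483 + (sqrt(4824388008726)/16302)/((-1054*(-26))))/4 = -(22721*(1/3483) + (sqrt(4824388008726)/16302)/27404)/4 = -(22721/3483 + (sqrt(4824388008726)/16302)*(1/27404))/4 = -(22721/3483 + sqrt(4824388008726)/446740008)/4 = -22721/13932 - sqrt(4824388008726)/1786960032 ≈ -1.6321)
1/u = 1/(-22721/13932 - sqrt(4824388008726)/1786960032)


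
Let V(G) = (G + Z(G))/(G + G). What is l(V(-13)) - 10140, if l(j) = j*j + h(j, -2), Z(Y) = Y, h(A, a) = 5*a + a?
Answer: -10151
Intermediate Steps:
h(A, a) = 6*a
V(G) = 1 (V(G) = (G + G)/(G + G) = (2*G)/((2*G)) = (2*G)*(1/(2*G)) = 1)
l(j) = -12 + j² (l(j) = j*j + 6*(-2) = j² - 12 = -12 + j²)
l(V(-13)) - 10140 = (-12 + 1²) - 10140 = (-12 + 1) - 10140 = -11 - 10140 = -10151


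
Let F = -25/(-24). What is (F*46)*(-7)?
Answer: -4025/12 ≈ -335.42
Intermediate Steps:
F = 25/24 (F = -25*(-1/24) = 25/24 ≈ 1.0417)
(F*46)*(-7) = ((25/24)*46)*(-7) = (575/12)*(-7) = -4025/12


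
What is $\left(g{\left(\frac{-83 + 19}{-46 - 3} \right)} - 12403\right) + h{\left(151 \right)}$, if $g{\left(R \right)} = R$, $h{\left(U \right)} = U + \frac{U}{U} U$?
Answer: $- \frac{592885}{49} \approx -12100.0$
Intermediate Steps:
$h{\left(U \right)} = 2 U$ ($h{\left(U \right)} = U + 1 U = U + U = 2 U$)
$\left(g{\left(\frac{-83 + 19}{-46 - 3} \right)} - 12403\right) + h{\left(151 \right)} = \left(\frac{-83 + 19}{-46 - 3} - 12403\right) + 2 \cdot 151 = \left(- \frac{64}{-49} - 12403\right) + 302 = \left(\left(-64\right) \left(- \frac{1}{49}\right) - 12403\right) + 302 = \left(\frac{64}{49} - 12403\right) + 302 = - \frac{607683}{49} + 302 = - \frac{592885}{49}$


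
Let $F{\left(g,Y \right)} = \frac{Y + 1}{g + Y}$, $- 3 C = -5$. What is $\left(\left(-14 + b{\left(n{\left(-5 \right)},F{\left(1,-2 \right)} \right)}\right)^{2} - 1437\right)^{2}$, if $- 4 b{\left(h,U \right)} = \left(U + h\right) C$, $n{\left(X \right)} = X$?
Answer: $\frac{133726096}{81} \approx 1.6509 \cdot 10^{6}$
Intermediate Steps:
$C = \frac{5}{3}$ ($C = \left(- \frac{1}{3}\right) \left(-5\right) = \frac{5}{3} \approx 1.6667$)
$F{\left(g,Y \right)} = \frac{1 + Y}{Y + g}$
$b{\left(h,U \right)} = - \frac{5 U}{12} - \frac{5 h}{12}$ ($b{\left(h,U \right)} = - \frac{\left(U + h\right) \frac{5}{3}}{4} = - \frac{\frac{5 U}{3} + \frac{5 h}{3}}{4} = - \frac{5 U}{12} - \frac{5 h}{12}$)
$\left(\left(-14 + b{\left(n{\left(-5 \right)},F{\left(1,-2 \right)} \right)}\right)^{2} - 1437\right)^{2} = \left(\left(-14 - \left(- \frac{25}{12} + \frac{5 \frac{1 - 2}{-2 + 1}}{12}\right)\right)^{2} - 1437\right)^{2} = \left(\left(-14 + \left(- \frac{5 \frac{1}{-1} \left(-1\right)}{12} + \frac{25}{12}\right)\right)^{2} - 1437\right)^{2} = \left(\left(-14 + \left(- \frac{5 \left(\left(-1\right) \left(-1\right)\right)}{12} + \frac{25}{12}\right)\right)^{2} - 1437\right)^{2} = \left(\left(-14 + \left(\left(- \frac{5}{12}\right) 1 + \frac{25}{12}\right)\right)^{2} - 1437\right)^{2} = \left(\left(-14 + \left(- \frac{5}{12} + \frac{25}{12}\right)\right)^{2} - 1437\right)^{2} = \left(\left(-14 + \frac{5}{3}\right)^{2} - 1437\right)^{2} = \left(\left(- \frac{37}{3}\right)^{2} - 1437\right)^{2} = \left(\frac{1369}{9} - 1437\right)^{2} = \left(- \frac{11564}{9}\right)^{2} = \frac{133726096}{81}$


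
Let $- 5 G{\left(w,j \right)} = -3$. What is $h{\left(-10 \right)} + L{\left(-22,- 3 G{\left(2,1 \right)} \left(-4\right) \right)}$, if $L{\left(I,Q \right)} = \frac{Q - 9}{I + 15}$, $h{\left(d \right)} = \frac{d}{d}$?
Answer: $\frac{44}{35} \approx 1.2571$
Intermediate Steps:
$G{\left(w,j \right)} = \frac{3}{5}$ ($G{\left(w,j \right)} = \left(- \frac{1}{5}\right) \left(-3\right) = \frac{3}{5}$)
$h{\left(d \right)} = 1$
$L{\left(I,Q \right)} = \frac{-9 + Q}{15 + I}$
$h{\left(-10 \right)} + L{\left(-22,- 3 G{\left(2,1 \right)} \left(-4\right) \right)} = 1 + \frac{-9 + \left(-3\right) \frac{3}{5} \left(-4\right)}{15 - 22} = 1 + \frac{-9 - - \frac{36}{5}}{-7} = 1 - \frac{-9 + \frac{36}{5}}{7} = 1 - - \frac{9}{35} = 1 + \frac{9}{35} = \frac{44}{35}$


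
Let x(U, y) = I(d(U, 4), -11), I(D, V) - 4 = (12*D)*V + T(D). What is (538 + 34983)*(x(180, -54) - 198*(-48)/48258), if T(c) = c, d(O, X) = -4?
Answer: 50301146016/2681 ≈ 1.8762e+7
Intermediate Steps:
I(D, V) = 4 + D + 12*D*V (I(D, V) = 4 + ((12*D)*V + D) = 4 + (12*D*V + D) = 4 + (D + 12*D*V) = 4 + D + 12*D*V)
x(U, y) = 528 (x(U, y) = 4 - 4 + 12*(-4)*(-11) = 4 - 4 + 528 = 528)
(538 + 34983)*(x(180, -54) - 198*(-48)/48258) = (538 + 34983)*(528 - 198*(-48)/48258) = 35521*(528 + 9504*(1/48258)) = 35521*(528 + 528/2681) = 35521*(1416096/2681) = 50301146016/2681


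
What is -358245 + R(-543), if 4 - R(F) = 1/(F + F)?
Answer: -389049725/1086 ≈ -3.5824e+5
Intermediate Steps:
R(F) = 4 - 1/(2*F) (R(F) = 4 - 1/(F + F) = 4 - 1/(2*F))
-358245 + R(-543) = -358245 + (4 - ½/(-543)) = -358245 + (4 - ½*(-1/543)) = -358245 + (4 + 1/1086) = -358245 + 4345/1086 = -389049725/1086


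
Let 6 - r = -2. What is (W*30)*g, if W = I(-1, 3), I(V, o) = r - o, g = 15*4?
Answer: 9000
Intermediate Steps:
r = 8 (r = 6 - 1*(-2) = 6 + 2 = 8)
g = 60
I(V, o) = 8 - o
W = 5 (W = 8 - 1*3 = 8 - 3 = 5)
(W*30)*g = (5*30)*60 = 150*60 = 9000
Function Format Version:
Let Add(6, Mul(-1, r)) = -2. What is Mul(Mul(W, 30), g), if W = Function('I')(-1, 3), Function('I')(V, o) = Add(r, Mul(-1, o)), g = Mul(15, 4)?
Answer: 9000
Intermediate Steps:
r = 8 (r = Add(6, Mul(-1, -2)) = Add(6, 2) = 8)
g = 60
Function('I')(V, o) = Add(8, Mul(-1, o))
W = 5 (W = Add(8, Mul(-1, 3)) = Add(8, -3) = 5)
Mul(Mul(W, 30), g) = Mul(Mul(5, 30), 60) = Mul(150, 60) = 9000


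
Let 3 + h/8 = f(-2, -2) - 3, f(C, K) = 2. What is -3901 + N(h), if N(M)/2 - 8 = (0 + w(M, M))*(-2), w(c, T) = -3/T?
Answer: -31083/8 ≈ -3885.4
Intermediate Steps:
h = -32 (h = -24 + 8*(2 - 3) = -24 + 8*(-1) = -24 - 8 = -32)
N(M) = 16 + 12/M (N(M) = 16 + 2*((0 - 3/M)*(-2)) = 16 + 2*(-3/M*(-2)) = 16 + 2*(6/M) = 16 + 12/M)
-3901 + N(h) = -3901 + (16 + 12/(-32)) = -3901 + (16 + 12*(-1/32)) = -3901 + (16 - 3/8) = -3901 + 125/8 = -31083/8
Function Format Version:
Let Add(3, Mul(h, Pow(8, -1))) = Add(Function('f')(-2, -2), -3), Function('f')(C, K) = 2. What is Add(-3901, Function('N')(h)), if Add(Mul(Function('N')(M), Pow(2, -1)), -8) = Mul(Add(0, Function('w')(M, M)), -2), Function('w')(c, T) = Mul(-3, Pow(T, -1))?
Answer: Rational(-31083, 8) ≈ -3885.4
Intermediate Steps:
h = -32 (h = Add(-24, Mul(8, Add(2, -3))) = Add(-24, Mul(8, -1)) = Add(-24, -8) = -32)
Function('N')(M) = Add(16, Mul(12, Pow(M, -1))) (Function('N')(M) = Add(16, Mul(2, Mul(Add(0, Mul(-3, Pow(M, -1))), -2))) = Add(16, Mul(2, Mul(Mul(-3, Pow(M, -1)), -2))) = Add(16, Mul(2, Mul(6, Pow(M, -1)))) = Add(16, Mul(12, Pow(M, -1))))
Add(-3901, Function('N')(h)) = Add(-3901, Add(16, Mul(12, Pow(-32, -1)))) = Add(-3901, Add(16, Mul(12, Rational(-1, 32)))) = Add(-3901, Add(16, Rational(-3, 8))) = Add(-3901, Rational(125, 8)) = Rational(-31083, 8)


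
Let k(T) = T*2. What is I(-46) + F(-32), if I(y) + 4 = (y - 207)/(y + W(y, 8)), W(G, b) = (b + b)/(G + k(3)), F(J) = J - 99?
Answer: -30055/232 ≈ -129.55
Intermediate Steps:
k(T) = 2*T
F(J) = -99 + J
W(G, b) = 2*b/(6 + G) (W(G, b) = (b + b)/(G + 2*3) = (2*b)/(G + 6) = (2*b)/(6 + G) = 2*b/(6 + G))
I(y) = -4 + (-207 + y)/(y + 16/(6 + y)) (I(y) = -4 + (y - 207)/(y + 2*8/(6 + y)) = -4 + (-207 + y)/(y + 16/(6 + y)))
I(-46) + F(-32) = (-64 - 3*(6 - 46)*(69 - 46))/(16 - 46*(6 - 46)) + (-99 - 32) = (-64 - 3*(-40)*23)/(16 - 46*(-40)) - 131 = (-64 + 2760)/(16 + 1840) - 131 = 2696/1856 - 131 = (1/1856)*2696 - 131 = 337/232 - 131 = -30055/232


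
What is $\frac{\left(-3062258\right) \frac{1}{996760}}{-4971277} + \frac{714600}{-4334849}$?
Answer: $- \frac{1770475626125381479}{10739956995172379740} \approx -0.16485$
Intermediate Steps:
$\frac{\left(-3062258\right) \frac{1}{996760}}{-4971277} + \frac{714600}{-4334849} = \left(-3062258\right) \frac{1}{996760} \left(- \frac{1}{4971277}\right) + 714600 \left(- \frac{1}{4334849}\right) = \left(- \frac{1531129}{498380}\right) \left(- \frac{1}{4971277}\right) - \frac{714600}{4334849} = \frac{1531129}{2477585031260} - \frac{714600}{4334849} = - \frac{1770475626125381479}{10739956995172379740}$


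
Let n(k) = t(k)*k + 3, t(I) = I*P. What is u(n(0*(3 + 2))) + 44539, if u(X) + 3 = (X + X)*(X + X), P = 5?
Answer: 44572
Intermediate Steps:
t(I) = 5*I (t(I) = I*5 = 5*I)
n(k) = 3 + 5*k² (n(k) = (5*k)*k + 3 = 5*k² + 3 = 3 + 5*k²)
u(X) = -3 + 4*X² (u(X) = -3 + (X + X)*(X + X) = -3 + (2*X)*(2*X) = -3 + 4*X²)
u(n(0*(3 + 2))) + 44539 = (-3 + 4*(3 + 5*(0*(3 + 2))²)²) + 44539 = (-3 + 4*(3 + 5*(0*5)²)²) + 44539 = (-3 + 4*(3 + 5*0²)²) + 44539 = (-3 + 4*(3 + 5*0)²) + 44539 = (-3 + 4*(3 + 0)²) + 44539 = (-3 + 4*3²) + 44539 = (-3 + 4*9) + 44539 = (-3 + 36) + 44539 = 33 + 44539 = 44572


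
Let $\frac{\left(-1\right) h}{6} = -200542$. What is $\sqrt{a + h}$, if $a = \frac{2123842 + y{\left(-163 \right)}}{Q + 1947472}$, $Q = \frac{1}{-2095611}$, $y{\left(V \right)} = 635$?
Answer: $\frac{\sqrt{20041063742068419063394144908789}}{4081143745391} \approx 1096.9$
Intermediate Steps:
$Q = - \frac{1}{2095611} \approx -4.7719 \cdot 10^{-7}$
$h = 1203252$ ($h = \left(-6\right) \left(-200542\right) = 1203252$)
$a = \frac{4452077370447}{4081143745391}$ ($a = \frac{2123842 + 635}{- \frac{1}{2095611} + 1947472} = \frac{2124477}{\frac{4081143745391}{2095611}} = 2124477 \cdot \frac{2095611}{4081143745391} = \frac{4452077370447}{4081143745391} \approx 1.0909$)
$\sqrt{a + h} = \sqrt{\frac{4452077370447}{4081143745391} + 1203252} = \sqrt{\frac{4910648826006581979}{4081143745391}} = \frac{\sqrt{20041063742068419063394144908789}}{4081143745391}$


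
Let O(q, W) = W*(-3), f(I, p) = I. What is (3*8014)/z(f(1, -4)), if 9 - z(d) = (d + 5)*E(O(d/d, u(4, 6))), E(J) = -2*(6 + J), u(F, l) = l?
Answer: -8014/45 ≈ -178.09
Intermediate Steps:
O(q, W) = -3*W
E(J) = -12 - 2*J
z(d) = -111 - 24*d (z(d) = 9 - (d + 5)*(-12 - (-6)*6) = 9 - (5 + d)*(-12 - 2*(-18)) = 9 - (5 + d)*(-12 + 36) = 9 - (5 + d)*24 = 9 - (120 + 24*d) = 9 + (-120 - 24*d) = -111 - 24*d)
(3*8014)/z(f(1, -4)) = (3*8014)/(-111 - 24*1) = 24042/(-111 - 24) = 24042/(-135) = 24042*(-1/135) = -8014/45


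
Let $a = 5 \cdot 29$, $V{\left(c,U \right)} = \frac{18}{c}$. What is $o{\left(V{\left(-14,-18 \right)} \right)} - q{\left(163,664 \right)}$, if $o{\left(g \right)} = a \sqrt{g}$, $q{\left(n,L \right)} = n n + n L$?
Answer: $-134801 + \frac{435 i \sqrt{7}}{7} \approx -1.348 \cdot 10^{5} + 164.41 i$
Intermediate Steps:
$q{\left(n,L \right)} = n^{2} + L n$
$a = 145$
$o{\left(g \right)} = 145 \sqrt{g}$
$o{\left(V{\left(-14,-18 \right)} \right)} - q{\left(163,664 \right)} = 145 \sqrt{\frac{18}{-14}} - 163 \left(664 + 163\right) = 145 \sqrt{18 \left(- \frac{1}{14}\right)} - 163 \cdot 827 = 145 \sqrt{- \frac{9}{7}} - 134801 = 145 \frac{3 i \sqrt{7}}{7} - 134801 = \frac{435 i \sqrt{7}}{7} - 134801 = -134801 + \frac{435 i \sqrt{7}}{7}$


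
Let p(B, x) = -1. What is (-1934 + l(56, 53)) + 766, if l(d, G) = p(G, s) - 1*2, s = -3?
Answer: -1171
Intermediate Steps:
l(d, G) = -3 (l(d, G) = -1 - 1*2 = -1 - 2 = -3)
(-1934 + l(56, 53)) + 766 = (-1934 - 3) + 766 = -1937 + 766 = -1171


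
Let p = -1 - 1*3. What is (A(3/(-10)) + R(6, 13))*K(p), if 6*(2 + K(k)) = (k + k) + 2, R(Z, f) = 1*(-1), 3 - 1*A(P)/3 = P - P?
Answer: -24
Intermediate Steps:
p = -4 (p = -1 - 3 = -4)
A(P) = 9 (A(P) = 9 - 3*(P - P) = 9 - 3*0 = 9 + 0 = 9)
R(Z, f) = -1
K(k) = -5/3 + k/3 (K(k) = -2 + ((k + k) + 2)/6 = -2 + (2*k + 2)/6 = -2 + (2 + 2*k)/6 = -2 + (⅓ + k/3) = -5/3 + k/3)
(A(3/(-10)) + R(6, 13))*K(p) = (9 - 1)*(-5/3 + (⅓)*(-4)) = 8*(-5/3 - 4/3) = 8*(-3) = -24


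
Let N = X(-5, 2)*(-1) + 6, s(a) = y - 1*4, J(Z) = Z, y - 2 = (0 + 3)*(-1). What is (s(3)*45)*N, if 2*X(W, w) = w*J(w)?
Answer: -900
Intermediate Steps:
y = -1 (y = 2 + (0 + 3)*(-1) = 2 + 3*(-1) = 2 - 3 = -1)
X(W, w) = w**2/2 (X(W, w) = (w*w)/2 = w**2/2)
s(a) = -5 (s(a) = -1 - 1*4 = -1 - 4 = -5)
N = 4 (N = ((1/2)*2**2)*(-1) + 6 = ((1/2)*4)*(-1) + 6 = 2*(-1) + 6 = -2 + 6 = 4)
(s(3)*45)*N = -5*45*4 = -225*4 = -900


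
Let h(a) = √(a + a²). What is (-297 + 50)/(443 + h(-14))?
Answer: -109421/196067 + 247*√182/196067 ≈ -0.54108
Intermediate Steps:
(-297 + 50)/(443 + h(-14)) = (-297 + 50)/(443 + √(-14*(1 - 14))) = -247/(443 + √(-14*(-13))) = -247/(443 + √182)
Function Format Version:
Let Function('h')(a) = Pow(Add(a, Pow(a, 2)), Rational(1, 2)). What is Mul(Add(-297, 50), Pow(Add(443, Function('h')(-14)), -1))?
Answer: Add(Rational(-109421, 196067), Mul(Rational(247, 196067), Pow(182, Rational(1, 2)))) ≈ -0.54108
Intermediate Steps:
Mul(Add(-297, 50), Pow(Add(443, Function('h')(-14)), -1)) = Mul(Add(-297, 50), Pow(Add(443, Pow(Mul(-14, Add(1, -14)), Rational(1, 2))), -1)) = Mul(-247, Pow(Add(443, Pow(Mul(-14, -13), Rational(1, 2))), -1)) = Mul(-247, Pow(Add(443, Pow(182, Rational(1, 2))), -1))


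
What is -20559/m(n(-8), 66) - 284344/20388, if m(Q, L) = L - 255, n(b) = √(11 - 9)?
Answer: 1450063/15291 ≈ 94.831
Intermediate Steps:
n(b) = √2
m(Q, L) = -255 + L
-20559/m(n(-8), 66) - 284344/20388 = -20559/(-255 + 66) - 284344/20388 = -20559/(-189) - 284344*1/20388 = -20559*(-1/189) - 71086/5097 = 979/9 - 71086/5097 = 1450063/15291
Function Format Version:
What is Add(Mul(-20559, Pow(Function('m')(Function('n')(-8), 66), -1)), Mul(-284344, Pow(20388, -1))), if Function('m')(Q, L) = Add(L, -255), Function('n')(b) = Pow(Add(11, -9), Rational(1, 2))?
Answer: Rational(1450063, 15291) ≈ 94.831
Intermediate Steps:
Function('n')(b) = Pow(2, Rational(1, 2))
Function('m')(Q, L) = Add(-255, L)
Add(Mul(-20559, Pow(Function('m')(Function('n')(-8), 66), -1)), Mul(-284344, Pow(20388, -1))) = Add(Mul(-20559, Pow(Add(-255, 66), -1)), Mul(-284344, Pow(20388, -1))) = Add(Mul(-20559, Pow(-189, -1)), Mul(-284344, Rational(1, 20388))) = Add(Mul(-20559, Rational(-1, 189)), Rational(-71086, 5097)) = Add(Rational(979, 9), Rational(-71086, 5097)) = Rational(1450063, 15291)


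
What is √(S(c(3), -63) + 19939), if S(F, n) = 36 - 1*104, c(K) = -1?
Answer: √19871 ≈ 140.96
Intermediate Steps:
S(F, n) = -68 (S(F, n) = 36 - 104 = -68)
√(S(c(3), -63) + 19939) = √(-68 + 19939) = √19871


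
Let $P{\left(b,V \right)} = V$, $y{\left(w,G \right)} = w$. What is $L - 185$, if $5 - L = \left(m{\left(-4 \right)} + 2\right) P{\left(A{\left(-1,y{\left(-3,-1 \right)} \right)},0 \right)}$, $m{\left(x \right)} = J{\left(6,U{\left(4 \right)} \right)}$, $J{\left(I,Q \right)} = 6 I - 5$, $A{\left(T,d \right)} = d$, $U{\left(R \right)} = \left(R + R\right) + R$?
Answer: $-180$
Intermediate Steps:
$U{\left(R \right)} = 3 R$ ($U{\left(R \right)} = 2 R + R = 3 R$)
$J{\left(I,Q \right)} = -5 + 6 I$
$m{\left(x \right)} = 31$ ($m{\left(x \right)} = -5 + 6 \cdot 6 = -5 + 36 = 31$)
$L = 5$ ($L = 5 - \left(31 + 2\right) 0 = 5 - 33 \cdot 0 = 5 - 0 = 5 + 0 = 5$)
$L - 185 = 5 - 185 = -180$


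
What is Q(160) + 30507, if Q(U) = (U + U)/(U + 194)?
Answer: 5399899/177 ≈ 30508.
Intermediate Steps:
Q(U) = 2*U/(194 + U) (Q(U) = (2*U)/(194 + U) = 2*U/(194 + U))
Q(160) + 30507 = 2*160/(194 + 160) + 30507 = 2*160/354 + 30507 = 2*160*(1/354) + 30507 = 160/177 + 30507 = 5399899/177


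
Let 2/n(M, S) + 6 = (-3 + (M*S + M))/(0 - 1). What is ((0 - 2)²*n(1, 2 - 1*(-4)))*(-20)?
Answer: 16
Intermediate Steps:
n(M, S) = 2/(-3 - M - M*S) (n(M, S) = 2/(-6 + (-3 + (M*S + M))/(0 - 1)) = 2/(-6 + (-3 + (M + M*S))/(-1)) = 2/(-6 + (-3 + M + M*S)*(-1)) = 2/(-6 + (3 - M - M*S)) = 2/(-3 - M - M*S))
((0 - 2)²*n(1, 2 - 1*(-4)))*(-20) = ((0 - 2)²*(-2/(3 + 1 + 1*(2 - 1*(-4)))))*(-20) = ((-2)²*(-2/(3 + 1 + 1*(2 + 4))))*(-20) = (4*(-2/(3 + 1 + 1*6)))*(-20) = (4*(-2/(3 + 1 + 6)))*(-20) = (4*(-2/10))*(-20) = (4*(-2*⅒))*(-20) = (4*(-⅕))*(-20) = -⅘*(-20) = 16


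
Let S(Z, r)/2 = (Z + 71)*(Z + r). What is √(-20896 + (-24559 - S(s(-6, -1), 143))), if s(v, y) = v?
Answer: I*√63265 ≈ 251.53*I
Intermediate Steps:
S(Z, r) = 2*(71 + Z)*(Z + r) (S(Z, r) = 2*((Z + 71)*(Z + r)) = 2*((71 + Z)*(Z + r)) = 2*(71 + Z)*(Z + r))
√(-20896 + (-24559 - S(s(-6, -1), 143))) = √(-20896 + (-24559 - (2*(-6)² + 142*(-6) + 142*143 + 2*(-6)*143))) = √(-20896 + (-24559 - (2*36 - 852 + 20306 - 1716))) = √(-20896 + (-24559 - (72 - 852 + 20306 - 1716))) = √(-20896 + (-24559 - 1*17810)) = √(-20896 + (-24559 - 17810)) = √(-20896 - 42369) = √(-63265) = I*√63265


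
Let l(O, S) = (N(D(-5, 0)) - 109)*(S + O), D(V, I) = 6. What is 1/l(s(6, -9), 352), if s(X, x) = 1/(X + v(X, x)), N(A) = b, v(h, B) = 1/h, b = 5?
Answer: -37/1355120 ≈ -2.7304e-5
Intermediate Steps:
N(A) = 5
s(X, x) = 1/(X + 1/X)
l(O, S) = -104*O - 104*S (l(O, S) = (5 - 109)*(S + O) = -104*(O + S) = -104*O - 104*S)
1/l(s(6, -9), 352) = 1/(-624/(1 + 6**2) - 104*352) = 1/(-624/(1 + 36) - 36608) = 1/(-624/37 - 36608) = 1/(-1355120/37) = -37/1355120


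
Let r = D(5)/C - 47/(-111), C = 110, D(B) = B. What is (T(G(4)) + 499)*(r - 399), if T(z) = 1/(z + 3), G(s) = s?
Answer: -1700203111/8547 ≈ -1.9892e+5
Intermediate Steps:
T(z) = 1/(3 + z)
r = 1145/2442 (r = 5/110 - 47/(-111) = 5*(1/110) - 47*(-1/111) = 1/22 + 47/111 = 1145/2442 ≈ 0.46888)
(T(G(4)) + 499)*(r - 399) = (1/(3 + 4) + 499)*(1145/2442 - 399) = (1/7 + 499)*(-973213/2442) = (3494/7)*(-973213/2442) = -1700203111/8547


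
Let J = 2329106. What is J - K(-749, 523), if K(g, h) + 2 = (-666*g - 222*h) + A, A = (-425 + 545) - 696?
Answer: 1946956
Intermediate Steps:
A = -576 (A = 120 - 696 = -576)
K(g, h) = -578 - 666*g - 222*h (K(g, h) = -2 + ((-666*g - 222*h) - 576) = -2 + (-576 - 666*g - 222*h) = -578 - 666*g - 222*h)
J - K(-749, 523) = 2329106 - (-578 - 666*(-749) - 222*523) = 2329106 - (-578 + 498834 - 116106) = 2329106 - 1*382150 = 2329106 - 382150 = 1946956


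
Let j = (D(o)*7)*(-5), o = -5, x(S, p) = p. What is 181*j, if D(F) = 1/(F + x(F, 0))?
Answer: 1267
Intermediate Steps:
D(F) = 1/F (D(F) = 1/(F + 0) = 1/F)
j = 7 (j = (7/(-5))*(-5) = -⅕*7*(-5) = -7/5*(-5) = 7)
181*j = 181*7 = 1267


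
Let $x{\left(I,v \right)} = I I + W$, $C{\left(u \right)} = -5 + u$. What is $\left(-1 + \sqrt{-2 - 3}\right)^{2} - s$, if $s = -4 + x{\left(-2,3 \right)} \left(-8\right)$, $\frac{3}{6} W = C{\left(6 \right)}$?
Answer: $48 - 2 i \sqrt{5} \approx 48.0 - 4.4721 i$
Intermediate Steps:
$W = 2$ ($W = 2 \left(-5 + 6\right) = 2 \cdot 1 = 2$)
$x{\left(I,v \right)} = 2 + I^{2}$ ($x{\left(I,v \right)} = I I + 2 = I^{2} + 2 = 2 + I^{2}$)
$s = -52$ ($s = -4 + \left(2 + \left(-2\right)^{2}\right) \left(-8\right) = -4 + \left(2 + 4\right) \left(-8\right) = -4 + 6 \left(-8\right) = -4 - 48 = -52$)
$\left(-1 + \sqrt{-2 - 3}\right)^{2} - s = \left(-1 + \sqrt{-2 - 3}\right)^{2} - -52 = \left(-1 + \sqrt{-5}\right)^{2} + 52 = \left(-1 + i \sqrt{5}\right)^{2} + 52 = 52 + \left(-1 + i \sqrt{5}\right)^{2}$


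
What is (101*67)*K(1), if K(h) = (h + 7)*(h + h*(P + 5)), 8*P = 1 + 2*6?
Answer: 412787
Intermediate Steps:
P = 13/8 (P = (1 + 2*6)/8 = (1 + 12)/8 = (1/8)*13 = 13/8 ≈ 1.6250)
K(h) = 61*h*(7 + h)/8 (K(h) = (h + 7)*(h + h*(13/8 + 5)) = (7 + h)*(h + h*(53/8)) = (7 + h)*(h + 53*h/8) = (7 + h)*(61*h/8) = 61*h*(7 + h)/8)
(101*67)*K(1) = (101*67)*((61/8)*1*(7 + 1)) = 6767*((61/8)*1*8) = 6767*61 = 412787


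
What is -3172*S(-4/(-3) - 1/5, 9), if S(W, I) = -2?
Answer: 6344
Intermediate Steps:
-3172*S(-4/(-3) - 1/5, 9) = -3172*(-2) = 6344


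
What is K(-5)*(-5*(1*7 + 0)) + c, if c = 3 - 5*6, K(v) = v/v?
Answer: -62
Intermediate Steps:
K(v) = 1
c = -27 (c = 3 - 30 = -27)
K(-5)*(-5*(1*7 + 0)) + c = 1*(-5*(1*7 + 0)) - 27 = 1*(-5*(7 + 0)) - 27 = 1*(-5*7) - 27 = 1*(-35) - 27 = -35 - 27 = -62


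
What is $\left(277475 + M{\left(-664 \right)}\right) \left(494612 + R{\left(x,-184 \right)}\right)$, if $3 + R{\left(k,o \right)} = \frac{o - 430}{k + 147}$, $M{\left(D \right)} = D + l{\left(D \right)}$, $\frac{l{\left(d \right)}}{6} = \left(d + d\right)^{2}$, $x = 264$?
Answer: $\frac{2207318286090775}{411} \approx 5.3706 \cdot 10^{12}$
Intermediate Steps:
$l{\left(d \right)} = 24 d^{2}$ ($l{\left(d \right)} = 6 \left(d + d\right)^{2} = 6 \left(2 d\right)^{2} = 6 \cdot 4 d^{2} = 24 d^{2}$)
$M{\left(D \right)} = D + 24 D^{2}$
$R{\left(k,o \right)} = -3 + \frac{-430 + o}{147 + k}$ ($R{\left(k,o \right)} = -3 + \frac{o - 430}{k + 147} = -3 + \frac{-430 + o}{147 + k}$)
$\left(277475 + M{\left(-664 \right)}\right) \left(494612 + R{\left(x,-184 \right)}\right) = \left(277475 - 664 \left(1 + 24 \left(-664\right)\right)\right) \left(494612 + \frac{-871 - 184 - 792}{147 + 264}\right) = \left(277475 - 664 \left(1 - 15936\right)\right) \left(494612 + \frac{-871 - 184 - 792}{411}\right) = \left(277475 - -10580840\right) \left(494612 + \frac{1}{411} \left(-1847\right)\right) = \left(277475 + 10580840\right) \left(494612 - \frac{1847}{411}\right) = 10858315 \cdot \frac{203283685}{411} = \frac{2207318286090775}{411}$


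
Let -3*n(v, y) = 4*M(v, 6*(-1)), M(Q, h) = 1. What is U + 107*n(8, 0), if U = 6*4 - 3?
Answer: -365/3 ≈ -121.67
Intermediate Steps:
n(v, y) = -4/3
U = 21 (U = 24 - 3 = 21)
U + 107*n(8, 0) = 21 + 107*(-4/3) = 21 - 428/3 = -365/3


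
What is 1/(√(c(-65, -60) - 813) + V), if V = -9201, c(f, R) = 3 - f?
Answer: -9201/84659146 - I*√745/84659146 ≈ -0.00010868 - 3.2241e-7*I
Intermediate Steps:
1/(√(c(-65, -60) - 813) + V) = 1/(√((3 - 1*(-65)) - 813) - 9201) = 1/(√((3 + 65) - 813) - 9201) = 1/(√(68 - 813) - 9201) = 1/(√(-745) - 9201) = 1/(I*√745 - 9201) = 1/(-9201 + I*√745)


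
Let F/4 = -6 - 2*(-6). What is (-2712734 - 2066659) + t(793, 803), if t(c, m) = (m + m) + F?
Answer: -4777763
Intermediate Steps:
F = 24 (F = 4*(-6 - 2*(-6)) = 4*(-6 + 12) = 4*6 = 24)
t(c, m) = 24 + 2*m (t(c, m) = (m + m) + 24 = 2*m + 24 = 24 + 2*m)
(-2712734 - 2066659) + t(793, 803) = (-2712734 - 2066659) + (24 + 2*803) = -4779393 + (24 + 1606) = -4779393 + 1630 = -4777763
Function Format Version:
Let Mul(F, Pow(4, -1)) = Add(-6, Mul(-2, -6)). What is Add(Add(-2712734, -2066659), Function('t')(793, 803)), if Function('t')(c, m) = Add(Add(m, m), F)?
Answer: -4777763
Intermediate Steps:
F = 24 (F = Mul(4, Add(-6, Mul(-2, -6))) = Mul(4, Add(-6, 12)) = Mul(4, 6) = 24)
Function('t')(c, m) = Add(24, Mul(2, m)) (Function('t')(c, m) = Add(Add(m, m), 24) = Add(Mul(2, m), 24) = Add(24, Mul(2, m)))
Add(Add(-2712734, -2066659), Function('t')(793, 803)) = Add(Add(-2712734, -2066659), Add(24, Mul(2, 803))) = Add(-4779393, Add(24, 1606)) = Add(-4779393, 1630) = -4777763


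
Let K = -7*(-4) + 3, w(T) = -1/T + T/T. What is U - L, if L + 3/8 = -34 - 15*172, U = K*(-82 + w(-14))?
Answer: 5913/56 ≈ 105.59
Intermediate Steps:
w(T) = 1 - 1/T (w(T) = -1/T + 1 = 1 - 1/T)
K = 31 (K = 28 + 3 = 31)
U = -35123/14 (U = 31*(-82 + (-1 - 14)/(-14)) = 31*(-82 - 1/14*(-15)) = 31*(-82 + 15/14) = 31*(-1133/14) = -35123/14 ≈ -2508.8)
L = -20915/8 (L = -3/8 + (-34 - 15*172) = -3/8 + (-34 - 2580) = -3/8 - 2614 = -20915/8 ≈ -2614.4)
U - L = -35123/14 - 1*(-20915/8) = -35123/14 + 20915/8 = 5913/56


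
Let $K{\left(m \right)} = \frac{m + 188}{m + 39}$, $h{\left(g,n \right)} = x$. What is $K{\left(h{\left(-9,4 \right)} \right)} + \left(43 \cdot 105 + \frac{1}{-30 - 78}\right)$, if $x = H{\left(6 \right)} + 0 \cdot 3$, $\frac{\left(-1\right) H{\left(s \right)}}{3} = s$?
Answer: $\frac{3419453}{756} \approx 4523.1$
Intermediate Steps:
$H{\left(s \right)} = - 3 s$
$x = -18$ ($x = \left(-3\right) 6 + 0 \cdot 3 = -18 + 0 = -18$)
$h{\left(g,n \right)} = -18$
$K{\left(m \right)} = \frac{188 + m}{39 + m}$
$K{\left(h{\left(-9,4 \right)} \right)} + \left(43 \cdot 105 + \frac{1}{-30 - 78}\right) = \frac{188 - 18}{39 - 18} + \left(43 \cdot 105 + \frac{1}{-30 - 78}\right) = \frac{1}{21} \cdot 170 + \left(4515 + \frac{1}{-108}\right) = \frac{1}{21} \cdot 170 + \left(4515 - \frac{1}{108}\right) = \frac{170}{21} + \frac{487619}{108} = \frac{3419453}{756}$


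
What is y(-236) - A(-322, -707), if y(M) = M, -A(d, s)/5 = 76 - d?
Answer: 1754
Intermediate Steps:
A(d, s) = -380 + 5*d (A(d, s) = -5*(76 - d) = -380 + 5*d)
y(-236) - A(-322, -707) = -236 - (-380 + 5*(-322)) = -236 - (-380 - 1610) = -236 - 1*(-1990) = -236 + 1990 = 1754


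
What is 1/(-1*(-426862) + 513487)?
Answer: 1/940349 ≈ 1.0634e-6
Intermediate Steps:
1/(-1*(-426862) + 513487) = 1/(426862 + 513487) = 1/940349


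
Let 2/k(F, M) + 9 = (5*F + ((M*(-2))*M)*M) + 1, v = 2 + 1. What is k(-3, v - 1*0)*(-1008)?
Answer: 288/11 ≈ 26.182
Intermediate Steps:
v = 3
k(F, M) = 2/(-8 - 2*M³ + 5*F) (k(F, M) = 2/(-9 + ((5*F + ((M*(-2))*M)*M) + 1)) = 2/(-9 + ((5*F + ((-2*M)*M)*M) + 1)) = 2/(-9 + ((5*F + (-2*M²)*M) + 1)) = 2/(-9 + ((5*F - 2*M³) + 1)) = 2/(-9 + ((-2*M³ + 5*F) + 1)) = 2/(-9 + (1 - 2*M³ + 5*F)) = 2/(-8 - 2*M³ + 5*F))
k(-3, v - 1*0)*(-1008) = (2/(-8 - 2*(3 - 1*0)³ + 5*(-3)))*(-1008) = (2/(-8 - 2*(3 + 0)³ - 15))*(-1008) = (2/(-8 - 2*3³ - 15))*(-1008) = (2/(-8 - 2*27 - 15))*(-1008) = (2/(-8 - 54 - 15))*(-1008) = (2/(-77))*(-1008) = (2*(-1/77))*(-1008) = -2/77*(-1008) = 288/11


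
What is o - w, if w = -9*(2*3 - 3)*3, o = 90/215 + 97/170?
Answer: 599341/7310 ≈ 81.989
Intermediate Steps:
o = 7231/7310 (o = 90*(1/215) + 97*(1/170) = 18/43 + 97/170 = 7231/7310 ≈ 0.98919)
w = -81 (w = -9*(6 - 3)*3 = -27*3 = -9*9 = -81)
o - w = 7231/7310 - 1*(-81) = 7231/7310 + 81 = 599341/7310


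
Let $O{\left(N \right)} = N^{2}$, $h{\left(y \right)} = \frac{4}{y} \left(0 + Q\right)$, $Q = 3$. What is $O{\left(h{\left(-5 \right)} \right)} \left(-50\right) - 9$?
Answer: $-297$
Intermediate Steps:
$h{\left(y \right)} = \frac{12}{y}$ ($h{\left(y \right)} = \frac{4}{y} \left(0 + 3\right) = \frac{4}{y} 3 = \frac{12}{y}$)
$O{\left(h{\left(-5 \right)} \right)} \left(-50\right) - 9 = \left(\frac{12}{-5}\right)^{2} \left(-50\right) - 9 = \left(12 \left(- \frac{1}{5}\right)\right)^{2} \left(-50\right) - 9 = \left(- \frac{12}{5}\right)^{2} \left(-50\right) - 9 = \frac{144}{25} \left(-50\right) - 9 = -288 - 9 = -297$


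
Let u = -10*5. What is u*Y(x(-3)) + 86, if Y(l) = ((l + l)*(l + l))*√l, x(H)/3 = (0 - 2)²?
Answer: 86 - 57600*√3 ≈ -99680.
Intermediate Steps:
x(H) = 12 (x(H) = 3*(0 - 2)² = 3*(-2)² = 3*4 = 12)
Y(l) = 4*l^(5/2) (Y(l) = ((2*l)*(2*l))*√l = (4*l²)*√l = 4*l^(5/2))
u = -50
u*Y(x(-3)) + 86 = -200*12^(5/2) + 86 = -200*288*√3 + 86 = -57600*√3 + 86 = 86 - 57600*√3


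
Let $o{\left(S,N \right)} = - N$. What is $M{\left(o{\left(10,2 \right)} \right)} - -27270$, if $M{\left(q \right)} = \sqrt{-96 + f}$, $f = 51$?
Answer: $27270 + 3 i \sqrt{5} \approx 27270.0 + 6.7082 i$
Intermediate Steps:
$M{\left(q \right)} = 3 i \sqrt{5}$ ($M{\left(q \right)} = \sqrt{-96 + 51} = \sqrt{-45} = 3 i \sqrt{5}$)
$M{\left(o{\left(10,2 \right)} \right)} - -27270 = 3 i \sqrt{5} - -27270 = 3 i \sqrt{5} + 27270 = 27270 + 3 i \sqrt{5}$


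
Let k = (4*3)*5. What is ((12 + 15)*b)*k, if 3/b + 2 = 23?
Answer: 1620/7 ≈ 231.43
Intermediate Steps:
b = ⅐ (b = 3/(-2 + 23) = 3/21 = 3*(1/21) = ⅐ ≈ 0.14286)
k = 60 (k = 12*5 = 60)
((12 + 15)*b)*k = ((12 + 15)*(⅐))*60 = (27*(⅐))*60 = (27/7)*60 = 1620/7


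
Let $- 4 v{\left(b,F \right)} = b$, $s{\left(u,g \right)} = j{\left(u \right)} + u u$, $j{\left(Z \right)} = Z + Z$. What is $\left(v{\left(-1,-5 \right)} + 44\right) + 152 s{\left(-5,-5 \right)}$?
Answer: $\frac{9297}{4} \approx 2324.3$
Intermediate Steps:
$j{\left(Z \right)} = 2 Z$
$s{\left(u,g \right)} = u^{2} + 2 u$ ($s{\left(u,g \right)} = 2 u + u u = 2 u + u^{2} = u^{2} + 2 u$)
$v{\left(b,F \right)} = - \frac{b}{4}$
$\left(v{\left(-1,-5 \right)} + 44\right) + 152 s{\left(-5,-5 \right)} = \left(\left(- \frac{1}{4}\right) \left(-1\right) + 44\right) + 152 \left(- 5 \left(2 - 5\right)\right) = \left(\frac{1}{4} + 44\right) + 152 \left(\left(-5\right) \left(-3\right)\right) = \frac{177}{4} + 152 \cdot 15 = \frac{177}{4} + 2280 = \frac{9297}{4}$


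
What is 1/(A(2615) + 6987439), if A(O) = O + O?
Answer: 1/6992669 ≈ 1.4301e-7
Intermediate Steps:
A(O) = 2*O
1/(A(2615) + 6987439) = 1/(2*2615 + 6987439) = 1/(5230 + 6987439) = 1/6992669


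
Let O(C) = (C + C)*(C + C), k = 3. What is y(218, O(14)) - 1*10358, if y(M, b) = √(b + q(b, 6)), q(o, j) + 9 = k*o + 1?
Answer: -10358 + 2*√782 ≈ -10302.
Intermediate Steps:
q(o, j) = -8 + 3*o (q(o, j) = -9 + (3*o + 1) = -9 + (1 + 3*o) = -8 + 3*o)
O(C) = 4*C² (O(C) = (2*C)*(2*C) = 4*C²)
y(M, b) = √(-8 + 4*b) (y(M, b) = √(b + (-8 + 3*b)) = √(-8 + 4*b))
y(218, O(14)) - 1*10358 = 2*√(-2 + 4*14²) - 1*10358 = 2*√(-2 + 4*196) - 10358 = 2*√(-2 + 784) - 10358 = 2*√782 - 10358 = -10358 + 2*√782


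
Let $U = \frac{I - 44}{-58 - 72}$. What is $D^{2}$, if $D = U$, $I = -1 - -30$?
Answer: $\frac{9}{676} \approx 0.013314$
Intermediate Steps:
$I = 29$ ($I = -1 + 30 = 29$)
$U = \frac{3}{26}$ ($U = \frac{29 - 44}{-58 - 72} = - \frac{15}{-130} = \left(-15\right) \left(- \frac{1}{130}\right) = \frac{3}{26} \approx 0.11538$)
$D = \frac{3}{26} \approx 0.11538$
$D^{2} = \left(\frac{3}{26}\right)^{2} = \frac{9}{676}$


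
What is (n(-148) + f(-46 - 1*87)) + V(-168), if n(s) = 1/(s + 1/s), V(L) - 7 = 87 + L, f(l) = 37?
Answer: -810633/21905 ≈ -37.007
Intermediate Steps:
V(L) = 94 + L (V(L) = 7 + (87 + L) = 94 + L)
(n(-148) + f(-46 - 1*87)) + V(-168) = (-148/(1 + (-148)²) + 37) + (94 - 168) = (-148/(1 + 21904) + 37) - 74 = (-148/21905 + 37) - 74 = 810337/21905 - 74 = -810633/21905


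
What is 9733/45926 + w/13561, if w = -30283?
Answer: -1258787845/622802486 ≈ -2.0212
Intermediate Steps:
9733/45926 + w/13561 = 9733/45926 - 30283/13561 = -1258787845/622802486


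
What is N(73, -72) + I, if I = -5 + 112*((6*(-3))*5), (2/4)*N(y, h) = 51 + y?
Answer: -9837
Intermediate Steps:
N(y, h) = 102 + 2*y (N(y, h) = 2*(51 + y) = 102 + 2*y)
I = -10085 (I = -5 + 112*(-18*5) = -5 + 112*(-90) = -5 - 10080 = -10085)
N(73, -72) + I = (102 + 2*73) - 10085 = (102 + 146) - 10085 = 248 - 10085 = -9837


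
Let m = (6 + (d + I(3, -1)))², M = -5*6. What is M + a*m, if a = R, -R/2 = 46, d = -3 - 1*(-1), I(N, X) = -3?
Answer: -122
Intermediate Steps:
d = -2 (d = -3 + 1 = -2)
M = -30
R = -92 (R = -2*46 = -92)
a = -92
m = 1 (m = (6 + (-2 - 3))² = (6 - 5)² = 1² = 1)
M + a*m = -30 - 92*1 = -30 - 92 = -122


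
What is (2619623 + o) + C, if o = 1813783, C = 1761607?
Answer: 6195013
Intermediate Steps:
(2619623 + o) + C = (2619623 + 1813783) + 1761607 = 4433406 + 1761607 = 6195013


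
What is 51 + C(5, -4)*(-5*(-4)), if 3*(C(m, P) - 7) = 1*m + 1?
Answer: 231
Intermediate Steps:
C(m, P) = 22/3 + m/3 (C(m, P) = 7 + (1*m + 1)/3 = 7 + (m + 1)/3 = 7 + (1 + m)/3 = 7 + (⅓ + m/3) = 22/3 + m/3)
51 + C(5, -4)*(-5*(-4)) = 51 + (22/3 + (⅓)*5)*(-5*(-4)) = 51 + (22/3 + 5/3)*20 = 51 + 9*20 = 51 + 180 = 231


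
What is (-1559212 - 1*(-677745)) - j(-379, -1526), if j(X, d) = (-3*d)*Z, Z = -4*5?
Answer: -789907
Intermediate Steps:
Z = -20
j(X, d) = 60*d (j(X, d) = -3*d*(-20) = 60*d)
(-1559212 - 1*(-677745)) - j(-379, -1526) = (-1559212 - 1*(-677745)) - 60*(-1526) = (-1559212 + 677745) - 1*(-91560) = -881467 + 91560 = -789907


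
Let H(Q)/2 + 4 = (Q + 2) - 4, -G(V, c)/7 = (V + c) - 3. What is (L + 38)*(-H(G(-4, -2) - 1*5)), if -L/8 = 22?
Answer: 14352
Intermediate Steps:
L = -176 (L = -8*22 = -176)
G(V, c) = 21 - 7*V - 7*c (G(V, c) = -7*((V + c) - 3) = -7*(-3 + V + c) = 21 - 7*V - 7*c)
H(Q) = -12 + 2*Q (H(Q) = -8 + 2*((Q + 2) - 4) = -8 + 2*((2 + Q) - 4) = -8 + 2*(-2 + Q) = -8 + (-4 + 2*Q) = -12 + 2*Q)
(L + 38)*(-H(G(-4, -2) - 1*5)) = (-176 + 38)*(-(-12 + 2*((21 - 7*(-4) - 7*(-2)) - 1*5))) = -(-138)*(-12 + 2*((21 + 28 + 14) - 5)) = -(-138)*(-12 + 2*(63 - 5)) = -(-138)*(-12 + 2*58) = -(-138)*(-12 + 116) = -(-138)*104 = -138*(-104) = 14352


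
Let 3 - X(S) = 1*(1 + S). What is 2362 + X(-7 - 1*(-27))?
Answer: 2344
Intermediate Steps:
X(S) = 2 - S (X(S) = 3 - (1 + S) = 3 + (-1 - S) = 2 - S)
2362 + X(-7 - 1*(-27)) = 2362 + (2 - (-7 - 1*(-27))) = 2362 + (2 - (-7 + 27)) = 2362 + (2 - 1*20) = 2362 + (2 - 20) = 2362 - 18 = 2344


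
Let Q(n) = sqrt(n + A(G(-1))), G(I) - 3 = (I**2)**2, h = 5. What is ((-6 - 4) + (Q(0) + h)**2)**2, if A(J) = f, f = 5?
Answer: 900 + 400*sqrt(5) ≈ 1794.4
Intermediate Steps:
G(I) = 3 + I**4 (G(I) = 3 + (I**2)**2 = 3 + I**4)
A(J) = 5
Q(n) = sqrt(5 + n) (Q(n) = sqrt(n + 5) = sqrt(5 + n))
((-6 - 4) + (Q(0) + h)**2)**2 = ((-6 - 4) + (sqrt(5 + 0) + 5)**2)**2 = (-10 + (sqrt(5) + 5)**2)**2 = (-10 + (5 + sqrt(5))**2)**2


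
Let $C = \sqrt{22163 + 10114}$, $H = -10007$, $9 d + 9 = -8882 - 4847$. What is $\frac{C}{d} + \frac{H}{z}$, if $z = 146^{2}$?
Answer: $- \frac{10007}{21316} - \frac{9 \sqrt{32277}}{13738} \approx -0.58716$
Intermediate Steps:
$z = 21316$
$d = - \frac{13738}{9}$ ($d = -1 + \frac{-8882 - 4847}{9} = -1 + \frac{1}{9} \left(-13729\right) = -1 - \frac{13729}{9} = - \frac{13738}{9} \approx -1526.4$)
$C = \sqrt{32277} \approx 179.66$
$\frac{C}{d} + \frac{H}{z} = \frac{\sqrt{32277}}{- \frac{13738}{9}} - \frac{10007}{21316} = \sqrt{32277} \left(- \frac{9}{13738}\right) - \frac{10007}{21316} = - \frac{9 \sqrt{32277}}{13738} - \frac{10007}{21316} = - \frac{10007}{21316} - \frac{9 \sqrt{32277}}{13738}$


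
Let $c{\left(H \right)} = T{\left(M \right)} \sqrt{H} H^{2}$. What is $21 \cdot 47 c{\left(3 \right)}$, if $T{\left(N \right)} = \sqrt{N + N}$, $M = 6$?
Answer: $53298$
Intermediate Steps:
$T{\left(N \right)} = \sqrt{2} \sqrt{N}$ ($T{\left(N \right)} = \sqrt{2 N} = \sqrt{2} \sqrt{N}$)
$c{\left(H \right)} = 2 \sqrt{3} H^{\frac{5}{2}}$ ($c{\left(H \right)} = \sqrt{2} \sqrt{6} \sqrt{H} H^{2} = 2 \sqrt{3} \sqrt{H} H^{2} = 2 \sqrt{3} H^{\frac{5}{2}}$)
$21 \cdot 47 c{\left(3 \right)} = 21 \cdot 47 \cdot 2 \sqrt{3} \cdot 3^{\frac{5}{2}} = 987 \cdot 2 \sqrt{3} \cdot 9 \sqrt{3} = 987 \cdot 54 = 53298$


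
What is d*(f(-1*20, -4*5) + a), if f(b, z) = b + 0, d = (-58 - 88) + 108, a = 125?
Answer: -3990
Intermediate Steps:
d = -38 (d = -146 + 108 = -38)
f(b, z) = b
d*(f(-1*20, -4*5) + a) = -38*(-1*20 + 125) = -38*(-20 + 125) = -38*105 = -3990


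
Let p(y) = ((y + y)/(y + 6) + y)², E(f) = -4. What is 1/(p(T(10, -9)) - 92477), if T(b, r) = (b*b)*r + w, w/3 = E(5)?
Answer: 22801/16772390387 ≈ 1.3594e-6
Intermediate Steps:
w = -12 (w = 3*(-4) = -12)
T(b, r) = -12 + r*b² (T(b, r) = (b*b)*r - 12 = b²*r - 12 = r*b² - 12 = -12 + r*b²)
p(y) = (y + 2*y/(6 + y))² (p(y) = ((2*y)/(6 + y) + y)² = (2*y/(6 + y) + y)² = (y + 2*y/(6 + y))²)
1/(p(T(10, -9)) - 92477) = 1/((-12 - 9*10²)²*(8 + (-12 - 9*10²))²/(6 + (-12 - 9*10²))² - 92477) = 1/((-12 - 9*100)²*(8 + (-12 - 9*100))²/(6 + (-12 - 9*100))² - 92477) = 1/((-12 - 900)²*(8 + (-12 - 900))²/(6 + (-12 - 900))² - 92477) = 1/((-912)²*(8 - 912)²/(6 - 912)² - 92477) = 1/(831744*(-904)²/(-906)² - 92477) = 1/(831744*(1/820836)*817216 - 92477) = 1/(18880958464/22801 - 92477) = 1/(16772390387/22801) = 22801/16772390387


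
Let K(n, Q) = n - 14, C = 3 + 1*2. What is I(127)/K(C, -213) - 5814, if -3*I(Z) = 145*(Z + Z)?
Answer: -120148/27 ≈ -4449.9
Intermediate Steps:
C = 5 (C = 3 + 2 = 5)
K(n, Q) = -14 + n
I(Z) = -290*Z/3 (I(Z) = -145*(Z + Z)/3 = -145*2*Z/3 = -290*Z/3)
I(127)/K(C, -213) - 5814 = (-290/3*127)/(-14 + 5) - 5814 = -36830/3/(-9) - 5814 = -36830/3*(-⅑) - 5814 = 36830/27 - 5814 = -120148/27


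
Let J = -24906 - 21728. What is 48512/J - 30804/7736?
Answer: -226475321/45095078 ≈ -5.0222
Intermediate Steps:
J = -46634
48512/J - 30804/7736 = 48512/(-46634) - 30804/7736 = 48512*(-1/46634) - 30804*1/7736 = -24256/23317 - 7701/1934 = -226475321/45095078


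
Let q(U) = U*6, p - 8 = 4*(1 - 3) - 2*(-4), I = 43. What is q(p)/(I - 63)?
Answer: -12/5 ≈ -2.4000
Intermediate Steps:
p = 8 (p = 8 + (4*(1 - 3) - 2*(-4)) = 8 + (4*(-2) + 8) = 8 + (-8 + 8) = 8 + 0 = 8)
q(U) = 6*U
q(p)/(I - 63) = (6*8)/(43 - 63) = 48/(-20) = -1/20*48 = -12/5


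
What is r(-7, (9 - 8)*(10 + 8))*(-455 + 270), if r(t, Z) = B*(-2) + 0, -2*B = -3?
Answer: 555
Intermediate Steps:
B = 3/2 (B = -½*(-3) = 3/2 ≈ 1.5000)
r(t, Z) = -3 (r(t, Z) = (3/2)*(-2) + 0 = -3 + 0 = -3)
r(-7, (9 - 8)*(10 + 8))*(-455 + 270) = -3*(-455 + 270) = -3*(-185) = 555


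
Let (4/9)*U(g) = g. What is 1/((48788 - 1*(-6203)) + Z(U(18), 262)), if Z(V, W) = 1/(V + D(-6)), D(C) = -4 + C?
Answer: 61/3354453 ≈ 1.8185e-5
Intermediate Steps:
U(g) = 9*g/4
Z(V, W) = 1/(-10 + V) (Z(V, W) = 1/(V + (-4 - 6)) = 1/(V - 10) = 1/(-10 + V))
1/((48788 - 1*(-6203)) + Z(U(18), 262)) = 1/((48788 - 1*(-6203)) + 1/(-10 + (9/4)*18)) = 1/((48788 + 6203) + 1/(-10 + 81/2)) = 1/(54991 + 1/(61/2)) = 1/(54991 + 2/61) = 1/(3354453/61) = 61/3354453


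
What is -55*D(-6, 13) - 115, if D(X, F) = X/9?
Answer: -235/3 ≈ -78.333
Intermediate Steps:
D(X, F) = X/9 (D(X, F) = X*(⅑) = X/9)
-55*D(-6, 13) - 115 = -55*(-6)/9 - 115 = -55*(-⅔) - 115 = 110/3 - 115 = -235/3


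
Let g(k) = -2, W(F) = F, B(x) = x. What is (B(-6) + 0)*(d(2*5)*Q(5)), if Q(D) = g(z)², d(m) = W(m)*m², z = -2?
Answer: -24000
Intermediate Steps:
d(m) = m³ (d(m) = m*m² = m³)
Q(D) = 4 (Q(D) = (-2)² = 4)
(B(-6) + 0)*(d(2*5)*Q(5)) = (-6 + 0)*((2*5)³*4) = -6*10³*4 = -6000*4 = -6*4000 = -24000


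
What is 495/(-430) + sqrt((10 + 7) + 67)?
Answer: -99/86 + 2*sqrt(21) ≈ 8.0140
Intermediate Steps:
495/(-430) + sqrt((10 + 7) + 67) = 495*(-1/430) + sqrt(17 + 67) = -99/86 + sqrt(84) = -99/86 + 2*sqrt(21)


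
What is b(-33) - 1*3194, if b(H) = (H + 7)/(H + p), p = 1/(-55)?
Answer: -2899437/908 ≈ -3193.2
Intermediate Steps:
p = -1/55 ≈ -0.018182
b(H) = (7 + H)/(-1/55 + H) (b(H) = (H + 7)/(H - 1/55) = (7 + H)/(-1/55 + H))
b(-33) - 1*3194 = 55*(7 - 33)/(-1 + 55*(-33)) - 1*3194 = 55*(-26)/(-1 - 1815) - 3194 = 55*(-26)/(-1816) - 3194 = 55*(-1/1816)*(-26) - 3194 = 715/908 - 3194 = -2899437/908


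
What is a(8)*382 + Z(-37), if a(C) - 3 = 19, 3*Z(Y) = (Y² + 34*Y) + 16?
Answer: 25339/3 ≈ 8446.3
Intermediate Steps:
Z(Y) = 16/3 + Y²/3 + 34*Y/3 (Z(Y) = ((Y² + 34*Y) + 16)/3 = (16 + Y² + 34*Y)/3 = 16/3 + Y²/3 + 34*Y/3)
a(C) = 22 (a(C) = 3 + 19 = 22)
a(8)*382 + Z(-37) = 22*382 + (16/3 + (⅓)*(-37)² + (34/3)*(-37)) = 8404 + (16/3 + (⅓)*1369 - 1258/3) = 8404 + (16/3 + 1369/3 - 1258/3) = 8404 + 127/3 = 25339/3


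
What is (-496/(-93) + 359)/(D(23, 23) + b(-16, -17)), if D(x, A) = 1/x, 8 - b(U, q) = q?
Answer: 25139/1728 ≈ 14.548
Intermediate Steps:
b(U, q) = 8 - q
(-496/(-93) + 359)/(D(23, 23) + b(-16, -17)) = (-496/(-93) + 359)/(1/23 + (8 - 1*(-17))) = (-496*(-1/93) + 359)/(1/23 + (8 + 17)) = (16/3 + 359)/(1/23 + 25) = 1093/(3*(576/23)) = (1093/3)*(23/576) = 25139/1728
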